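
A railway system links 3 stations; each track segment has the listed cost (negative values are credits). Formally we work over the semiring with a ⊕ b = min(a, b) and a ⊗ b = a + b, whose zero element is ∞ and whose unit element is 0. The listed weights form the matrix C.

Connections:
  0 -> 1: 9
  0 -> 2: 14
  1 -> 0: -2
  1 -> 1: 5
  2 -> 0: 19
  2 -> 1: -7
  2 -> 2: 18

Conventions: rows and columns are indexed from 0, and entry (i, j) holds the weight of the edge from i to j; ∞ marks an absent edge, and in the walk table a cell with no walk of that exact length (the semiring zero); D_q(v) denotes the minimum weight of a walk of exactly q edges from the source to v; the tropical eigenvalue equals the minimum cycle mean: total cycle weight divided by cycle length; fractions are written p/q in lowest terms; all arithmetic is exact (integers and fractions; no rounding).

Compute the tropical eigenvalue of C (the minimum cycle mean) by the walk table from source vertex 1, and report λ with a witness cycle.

q=0: [∞, 0, ∞]
q=1: [-2, 5, ∞]
q=2: [3, 7, 12]
q=3: [5, 5, 17]
Optimal cycle mean attained by: cycle 0->2->1->0, total 14 + (-7) + (-2), length 3.
Answer: λ = 5/3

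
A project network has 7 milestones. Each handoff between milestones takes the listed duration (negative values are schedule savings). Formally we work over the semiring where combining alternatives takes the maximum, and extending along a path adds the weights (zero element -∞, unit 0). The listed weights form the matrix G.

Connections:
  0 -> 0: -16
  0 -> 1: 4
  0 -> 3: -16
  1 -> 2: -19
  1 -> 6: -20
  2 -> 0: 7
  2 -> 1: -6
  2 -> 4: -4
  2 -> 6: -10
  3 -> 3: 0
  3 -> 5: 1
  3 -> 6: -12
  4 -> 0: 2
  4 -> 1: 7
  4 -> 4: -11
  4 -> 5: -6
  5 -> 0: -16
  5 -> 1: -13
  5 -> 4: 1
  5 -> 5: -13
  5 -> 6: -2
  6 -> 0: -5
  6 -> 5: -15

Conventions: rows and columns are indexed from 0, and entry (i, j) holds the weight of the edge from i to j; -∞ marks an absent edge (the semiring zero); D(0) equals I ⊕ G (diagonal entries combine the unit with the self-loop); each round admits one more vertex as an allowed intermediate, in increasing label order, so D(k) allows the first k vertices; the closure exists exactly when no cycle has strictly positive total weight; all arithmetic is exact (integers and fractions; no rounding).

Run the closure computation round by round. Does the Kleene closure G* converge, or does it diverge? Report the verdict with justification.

D(0):
  [0, 4, -∞, -16, -∞, -∞, -∞]
  [-∞, 0, -19, -∞, -∞, -∞, -20]
  [7, -6, 0, -∞, -4, -∞, -10]
  [-∞, -∞, -∞, 0, -∞, 1, -12]
  [2, 7, -∞, -∞, 0, -6, -∞]
  [-16, -13, -∞, -∞, 1, 0, -2]
  [-5, -∞, -∞, -∞, -∞, -15, 0]
D(1):
  [0, 4, -∞, -16, -∞, -∞, -∞]
  [-∞, 0, -19, -∞, -∞, -∞, -20]
  [7, 11, 0, -9, -4, -∞, -10]
  [-∞, -∞, -∞, 0, -∞, 1, -12]
  [2, 7, -∞, -14, 0, -6, -∞]
  [-16, -12, -∞, -32, 1, 0, -2]
  [-5, -1, -∞, -21, -∞, -15, 0]
D(2):
  [0, 4, -15, -16, -∞, -∞, -16]
  [-∞, 0, -19, -∞, -∞, -∞, -20]
  [7, 11, 0, -9, -4, -∞, -9]
  [-∞, -∞, -∞, 0, -∞, 1, -12]
  [2, 7, -12, -14, 0, -6, -13]
  [-16, -12, -31, -32, 1, 0, -2]
  [-5, -1, -20, -21, -∞, -15, 0]
D(3):
  [0, 4, -15, -16, -19, -∞, -16]
  [-12, 0, -19, -28, -23, -∞, -20]
  [7, 11, 0, -9, -4, -∞, -9]
  [-∞, -∞, -∞, 0, -∞, 1, -12]
  [2, 7, -12, -14, 0, -6, -13]
  [-16, -12, -31, -32, 1, 0, -2]
  [-5, -1, -20, -21, -24, -15, 0]
D(4):
  [0, 4, -15, -16, -19, -15, -16]
  [-12, 0, -19, -28, -23, -27, -20]
  [7, 11, 0, -9, -4, -8, -9]
  [-∞, -∞, -∞, 0, -∞, 1, -12]
  [2, 7, -12, -14, 0, -6, -13]
  [-16, -12, -31, -32, 1, 0, -2]
  [-5, -1, -20, -21, -24, -15, 0]
D(5):
  [0, 4, -15, -16, -19, -15, -16]
  [-12, 0, -19, -28, -23, -27, -20]
  [7, 11, 0, -9, -4, -8, -9]
  [-∞, -∞, -∞, 0, -∞, 1, -12]
  [2, 7, -12, -14, 0, -6, -13]
  [3, 8, -11, -13, 1, 0, -2]
  [-5, -1, -20, -21, -24, -15, 0]
D(6):
  [0, 4, -15, -16, -14, -15, -16]
  [-12, 0, -19, -28, -23, -27, -20]
  [7, 11, 0, -9, -4, -8, -9]
  [4, 9, -10, 0, 2, 1, -1]
  [2, 7, -12, -14, 0, -6, -8]
  [3, 8, -11, -13, 1, 0, -2]
  [-5, -1, -20, -21, -14, -15, 0]
D(7):
  [0, 4, -15, -16, -14, -15, -16]
  [-12, 0, -19, -28, -23, -27, -20]
  [7, 11, 0, -9, -4, -8, -9]
  [4, 9, -10, 0, 2, 1, -1]
  [2, 7, -12, -14, 0, -6, -8]
  [3, 8, -11, -13, 1, 0, -2]
  [-5, -1, -20, -21, -14, -15, 0]
Key observation: every diagonal entry stays at the unit through all rounds, so no improving cycle exists.
Answer: CONVERGES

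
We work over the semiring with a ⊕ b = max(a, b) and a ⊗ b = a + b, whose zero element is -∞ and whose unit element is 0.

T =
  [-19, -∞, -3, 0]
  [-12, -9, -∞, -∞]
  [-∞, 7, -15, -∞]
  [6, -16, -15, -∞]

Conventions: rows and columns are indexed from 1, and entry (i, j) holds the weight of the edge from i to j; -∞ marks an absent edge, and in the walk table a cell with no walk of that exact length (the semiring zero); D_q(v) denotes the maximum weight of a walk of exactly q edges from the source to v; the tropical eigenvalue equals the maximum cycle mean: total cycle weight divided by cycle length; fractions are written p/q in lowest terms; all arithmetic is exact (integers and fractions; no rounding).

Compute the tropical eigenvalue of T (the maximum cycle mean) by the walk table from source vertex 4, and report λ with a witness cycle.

q=0: [-∞, -∞, -∞, 0]
q=1: [6, -16, -15, -∞]
q=2: [-13, -8, 3, 6]
q=3: [12, 10, -9, -13]
q=4: [-2, 1, 9, 12]
Optimal cycle mean attained by: cycle 1->4->1, total 0 + 6, length 2.
Answer: λ = 3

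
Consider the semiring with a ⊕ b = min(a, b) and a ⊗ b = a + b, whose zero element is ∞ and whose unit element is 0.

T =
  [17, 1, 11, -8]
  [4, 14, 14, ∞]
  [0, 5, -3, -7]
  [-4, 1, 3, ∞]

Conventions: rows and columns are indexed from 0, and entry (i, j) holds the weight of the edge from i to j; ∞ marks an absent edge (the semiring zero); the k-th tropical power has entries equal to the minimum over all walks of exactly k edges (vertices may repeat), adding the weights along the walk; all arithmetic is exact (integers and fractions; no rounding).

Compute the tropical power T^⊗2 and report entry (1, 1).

T^⊗2:
  [-12, -7, -5, 4]
  [14, 5, 11, -4]
  [-11, -6, -6, -10]
  [3, -3, 0, -12]
Key observation: the optimum is the walk 1->0->1, with weight 4 + 1 = 5.
Optimal value attained by: walk 1->0->1.
Answer: (T^⊗2)[1][1] = 5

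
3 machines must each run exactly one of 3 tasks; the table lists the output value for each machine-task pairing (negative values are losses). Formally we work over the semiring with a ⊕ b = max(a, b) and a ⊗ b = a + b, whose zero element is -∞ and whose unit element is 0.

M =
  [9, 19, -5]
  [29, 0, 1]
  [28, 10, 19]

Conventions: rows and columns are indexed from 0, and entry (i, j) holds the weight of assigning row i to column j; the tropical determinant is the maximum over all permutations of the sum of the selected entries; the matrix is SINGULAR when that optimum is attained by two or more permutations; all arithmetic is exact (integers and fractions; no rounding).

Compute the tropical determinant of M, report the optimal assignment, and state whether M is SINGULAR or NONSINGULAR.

σ = (0, 1, 2): 9 + 0 + 19 = 28
σ = (0, 2, 1): 9 + 1 + 10 = 20
σ = (1, 0, 2): 19 + 29 + 19 = 67
σ = (1, 2, 0): 19 + 1 + 28 = 48
σ = (2, 0, 1): (-5) + 29 + 10 = 34
σ = (2, 1, 0): (-5) + 0 + 28 = 23
Optimal value attained by: σ = (1, 0, 2).
Answer: det⊕(M) = 67; verdict: NONSINGULAR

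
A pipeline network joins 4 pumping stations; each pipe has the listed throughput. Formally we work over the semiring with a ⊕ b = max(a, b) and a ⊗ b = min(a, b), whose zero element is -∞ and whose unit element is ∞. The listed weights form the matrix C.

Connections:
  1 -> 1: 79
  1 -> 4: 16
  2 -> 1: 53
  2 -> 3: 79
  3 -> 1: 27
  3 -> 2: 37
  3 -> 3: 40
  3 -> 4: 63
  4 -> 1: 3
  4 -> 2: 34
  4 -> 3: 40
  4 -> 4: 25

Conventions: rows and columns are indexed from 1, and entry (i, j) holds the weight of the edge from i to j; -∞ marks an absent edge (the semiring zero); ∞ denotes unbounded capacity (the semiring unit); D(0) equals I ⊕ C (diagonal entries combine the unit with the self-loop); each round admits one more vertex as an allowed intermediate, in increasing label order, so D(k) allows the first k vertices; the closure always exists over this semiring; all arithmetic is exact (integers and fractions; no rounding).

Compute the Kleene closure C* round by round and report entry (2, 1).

D(0):
  [∞, -∞, -∞, 16]
  [53, ∞, 79, -∞]
  [27, 37, ∞, 63]
  [3, 34, 40, ∞]
D(1):
  [∞, -∞, -∞, 16]
  [53, ∞, 79, 16]
  [27, 37, ∞, 63]
  [3, 34, 40, ∞]
D(2):
  [∞, -∞, -∞, 16]
  [53, ∞, 79, 16]
  [37, 37, ∞, 63]
  [34, 34, 40, ∞]
D(3):
  [∞, -∞, -∞, 16]
  [53, ∞, 79, 63]
  [37, 37, ∞, 63]
  [37, 37, 40, ∞]
D(4):
  [∞, 16, 16, 16]
  [53, ∞, 79, 63]
  [37, 37, ∞, 63]
  [37, 37, 40, ∞]
Answer: C*[2][1] = 53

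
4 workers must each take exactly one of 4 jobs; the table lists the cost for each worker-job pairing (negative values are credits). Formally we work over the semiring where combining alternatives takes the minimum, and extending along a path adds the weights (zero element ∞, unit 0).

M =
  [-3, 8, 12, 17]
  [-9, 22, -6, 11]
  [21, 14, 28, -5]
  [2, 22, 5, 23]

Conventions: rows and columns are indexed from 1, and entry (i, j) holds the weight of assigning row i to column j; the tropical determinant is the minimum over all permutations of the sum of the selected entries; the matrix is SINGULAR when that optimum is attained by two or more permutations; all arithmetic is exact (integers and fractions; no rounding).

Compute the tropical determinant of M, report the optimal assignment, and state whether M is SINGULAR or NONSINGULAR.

σ = (1, 2, 3, 4): (-3) + 22 + 28 + 23 = 70
σ = (1, 2, 4, 3): (-3) + 22 + (-5) + 5 = 19
σ = (1, 3, 2, 4): (-3) + (-6) + 14 + 23 = 28
σ = (1, 3, 4, 2): (-3) + (-6) + (-5) + 22 = 8
σ = (1, 4, 2, 3): (-3) + 11 + 14 + 5 = 27
σ = (1, 4, 3, 2): (-3) + 11 + 28 + 22 = 58
σ = (2, 1, 3, 4): 8 + (-9) + 28 + 23 = 50
σ = (2, 1, 4, 3): 8 + (-9) + (-5) + 5 = -1
σ = (2, 3, 1, 4): 8 + (-6) + 21 + 23 = 46
σ = (2, 3, 4, 1): 8 + (-6) + (-5) + 2 = -1
σ = (2, 4, 1, 3): 8 + 11 + 21 + 5 = 45
σ = (2, 4, 3, 1): 8 + 11 + 28 + 2 = 49
σ = (3, 1, 2, 4): 12 + (-9) + 14 + 23 = 40
σ = (3, 1, 4, 2): 12 + (-9) + (-5) + 22 = 20
σ = (3, 2, 1, 4): 12 + 22 + 21 + 23 = 78
σ = (3, 2, 4, 1): 12 + 22 + (-5) + 2 = 31
σ = (3, 4, 1, 2): 12 + 11 + 21 + 22 = 66
σ = (3, 4, 2, 1): 12 + 11 + 14 + 2 = 39
σ = (4, 1, 2, 3): 17 + (-9) + 14 + 5 = 27
σ = (4, 1, 3, 2): 17 + (-9) + 28 + 22 = 58
σ = (4, 2, 1, 3): 17 + 22 + 21 + 5 = 65
σ = (4, 2, 3, 1): 17 + 22 + 28 + 2 = 69
σ = (4, 3, 1, 2): 17 + (-6) + 21 + 22 = 54
σ = (4, 3, 2, 1): 17 + (-6) + 14 + 2 = 27
Optimal value attained by: σ = (2, 1, 4, 3).
Answer: det⊕(M) = -1; verdict: SINGULAR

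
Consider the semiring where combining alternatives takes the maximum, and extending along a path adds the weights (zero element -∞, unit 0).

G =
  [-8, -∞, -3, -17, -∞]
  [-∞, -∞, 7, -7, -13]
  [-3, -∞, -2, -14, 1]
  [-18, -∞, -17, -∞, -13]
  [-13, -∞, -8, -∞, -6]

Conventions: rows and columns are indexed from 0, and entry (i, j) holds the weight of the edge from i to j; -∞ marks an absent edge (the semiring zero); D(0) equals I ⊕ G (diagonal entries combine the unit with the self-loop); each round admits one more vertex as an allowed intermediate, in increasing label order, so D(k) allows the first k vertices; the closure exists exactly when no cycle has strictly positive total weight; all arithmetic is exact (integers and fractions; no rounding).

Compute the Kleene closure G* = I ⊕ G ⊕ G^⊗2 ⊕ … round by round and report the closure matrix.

D(0):
  [0, -∞, -3, -17, -∞]
  [-∞, 0, 7, -7, -13]
  [-3, -∞, 0, -14, 1]
  [-18, -∞, -17, 0, -13]
  [-13, -∞, -8, -∞, 0]
D(1):
  [0, -∞, -3, -17, -∞]
  [-∞, 0, 7, -7, -13]
  [-3, -∞, 0, -14, 1]
  [-18, -∞, -17, 0, -13]
  [-13, -∞, -8, -30, 0]
D(2):
  [0, -∞, -3, -17, -∞]
  [-∞, 0, 7, -7, -13]
  [-3, -∞, 0, -14, 1]
  [-18, -∞, -17, 0, -13]
  [-13, -∞, -8, -30, 0]
D(3):
  [0, -∞, -3, -17, -2]
  [4, 0, 7, -7, 8]
  [-3, -∞, 0, -14, 1]
  [-18, -∞, -17, 0, -13]
  [-11, -∞, -8, -22, 0]
D(4):
  [0, -∞, -3, -17, -2]
  [4, 0, 7, -7, 8]
  [-3, -∞, 0, -14, 1]
  [-18, -∞, -17, 0, -13]
  [-11, -∞, -8, -22, 0]
D(5):
  [0, -∞, -3, -17, -2]
  [4, 0, 7, -7, 8]
  [-3, -∞, 0, -14, 1]
  [-18, -∞, -17, 0, -13]
  [-11, -∞, -8, -22, 0]
Answer: G* = [[0, -∞, -3, -17, -2], [4, 0, 7, -7, 8], [-3, -∞, 0, -14, 1], [-18, -∞, -17, 0, -13], [-11, -∞, -8, -22, 0]]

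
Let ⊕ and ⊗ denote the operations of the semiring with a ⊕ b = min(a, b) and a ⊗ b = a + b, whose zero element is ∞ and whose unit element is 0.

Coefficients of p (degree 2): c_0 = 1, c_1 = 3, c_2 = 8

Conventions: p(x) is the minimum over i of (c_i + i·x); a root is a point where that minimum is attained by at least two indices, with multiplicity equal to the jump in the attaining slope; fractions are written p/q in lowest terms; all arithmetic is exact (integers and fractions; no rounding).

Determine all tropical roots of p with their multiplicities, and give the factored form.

hull edge (i=0, c=1) to (i=1, c=3): slope 2, span 1
hull edge (i=1, c=3) to (i=2, c=8): slope 5, span 1
Factored form: p(x) = 8 ⊗ (x ⊕ (-5)) ⊗ (x ⊕ (-2))
Answer: roots = -5 (mult 1), -2 (mult 1)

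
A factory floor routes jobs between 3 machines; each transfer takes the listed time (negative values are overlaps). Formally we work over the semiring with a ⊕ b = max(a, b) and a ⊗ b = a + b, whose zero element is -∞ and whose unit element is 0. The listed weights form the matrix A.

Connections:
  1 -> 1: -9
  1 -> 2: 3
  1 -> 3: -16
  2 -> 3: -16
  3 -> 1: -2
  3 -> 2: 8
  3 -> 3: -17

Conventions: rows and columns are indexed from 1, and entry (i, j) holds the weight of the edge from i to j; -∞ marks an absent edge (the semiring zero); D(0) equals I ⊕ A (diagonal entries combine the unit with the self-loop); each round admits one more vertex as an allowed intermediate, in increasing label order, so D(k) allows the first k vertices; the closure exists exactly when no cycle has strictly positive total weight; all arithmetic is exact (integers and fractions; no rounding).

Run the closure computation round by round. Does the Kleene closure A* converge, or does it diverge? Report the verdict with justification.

D(0):
  [0, 3, -16]
  [-∞, 0, -16]
  [-2, 8, 0]
D(1):
  [0, 3, -16]
  [-∞, 0, -16]
  [-2, 8, 0]
D(2):
  [0, 3, -13]
  [-∞, 0, -16]
  [-2, 8, 0]
D(3):
  [0, 3, -13]
  [-18, 0, -16]
  [-2, 8, 0]
Key observation: every diagonal entry stays at the unit through all rounds, so no improving cycle exists.
Answer: CONVERGES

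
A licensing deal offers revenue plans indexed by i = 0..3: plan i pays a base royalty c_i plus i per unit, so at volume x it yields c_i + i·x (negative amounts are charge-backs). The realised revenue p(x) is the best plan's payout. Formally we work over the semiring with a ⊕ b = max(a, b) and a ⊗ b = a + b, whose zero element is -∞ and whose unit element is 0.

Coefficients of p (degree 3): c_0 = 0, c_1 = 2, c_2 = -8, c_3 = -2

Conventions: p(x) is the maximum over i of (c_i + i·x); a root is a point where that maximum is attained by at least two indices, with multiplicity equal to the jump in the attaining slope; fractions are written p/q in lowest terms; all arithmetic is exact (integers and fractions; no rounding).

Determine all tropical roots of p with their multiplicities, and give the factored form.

hull edge (i=0, c=0) to (i=1, c=2): slope 2, span 1
hull edge (i=1, c=2) to (i=3, c=-2): slope -2, span 2
Factored form: p(x) = -2 ⊗ (x ⊕ (-2)) ⊗ (x ⊕ 2) ⊗ (x ⊕ 2)
Answer: roots = -2 (mult 1), 2 (mult 2)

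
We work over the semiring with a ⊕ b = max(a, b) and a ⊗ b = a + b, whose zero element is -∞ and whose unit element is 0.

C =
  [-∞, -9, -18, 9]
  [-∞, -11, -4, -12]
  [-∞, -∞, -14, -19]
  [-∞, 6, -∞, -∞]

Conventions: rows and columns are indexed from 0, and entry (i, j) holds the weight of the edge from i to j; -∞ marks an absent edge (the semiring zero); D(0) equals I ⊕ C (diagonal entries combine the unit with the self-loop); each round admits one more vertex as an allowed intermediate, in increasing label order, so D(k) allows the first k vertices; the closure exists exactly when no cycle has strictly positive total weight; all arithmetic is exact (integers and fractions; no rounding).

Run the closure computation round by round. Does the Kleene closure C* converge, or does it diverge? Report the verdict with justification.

D(0):
  [0, -9, -18, 9]
  [-∞, 0, -4, -12]
  [-∞, -∞, 0, -19]
  [-∞, 6, -∞, 0]
D(1):
  [0, -9, -18, 9]
  [-∞, 0, -4, -12]
  [-∞, -∞, 0, -19]
  [-∞, 6, -∞, 0]
D(2):
  [0, -9, -13, 9]
  [-∞, 0, -4, -12]
  [-∞, -∞, 0, -19]
  [-∞, 6, 2, 0]
D(3):
  [0, -9, -13, 9]
  [-∞, 0, -4, -12]
  [-∞, -∞, 0, -19]
  [-∞, 6, 2, 0]
D(4):
  [0, 15, 11, 9]
  [-∞, 0, -4, -12]
  [-∞, -13, 0, -19]
  [-∞, 6, 2, 0]
Key observation: every diagonal entry stays at the unit through all rounds, so no improving cycle exists.
Answer: CONVERGES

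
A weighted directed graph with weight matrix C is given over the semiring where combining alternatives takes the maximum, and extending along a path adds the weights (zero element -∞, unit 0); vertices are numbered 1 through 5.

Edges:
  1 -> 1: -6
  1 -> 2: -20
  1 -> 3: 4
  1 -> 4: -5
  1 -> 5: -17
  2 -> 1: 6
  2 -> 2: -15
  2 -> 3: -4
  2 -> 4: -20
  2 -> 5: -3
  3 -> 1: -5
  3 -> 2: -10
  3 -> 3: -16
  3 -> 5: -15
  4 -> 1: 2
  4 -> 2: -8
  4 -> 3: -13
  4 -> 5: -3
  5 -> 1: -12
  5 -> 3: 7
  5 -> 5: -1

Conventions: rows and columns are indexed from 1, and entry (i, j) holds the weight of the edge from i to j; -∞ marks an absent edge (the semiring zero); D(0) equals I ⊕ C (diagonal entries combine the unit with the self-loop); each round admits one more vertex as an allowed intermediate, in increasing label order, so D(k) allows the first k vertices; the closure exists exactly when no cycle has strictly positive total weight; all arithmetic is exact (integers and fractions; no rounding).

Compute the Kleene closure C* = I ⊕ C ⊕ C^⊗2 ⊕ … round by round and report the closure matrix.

D(0):
  [0, -20, 4, -5, -17]
  [6, 0, -4, -20, -3]
  [-5, -10, 0, -∞, -15]
  [2, -8, -13, 0, -3]
  [-12, -∞, 7, -∞, 0]
D(1):
  [0, -20, 4, -5, -17]
  [6, 0, 10, 1, -3]
  [-5, -10, 0, -10, -15]
  [2, -8, 6, 0, -3]
  [-12, -32, 7, -17, 0]
D(2):
  [0, -20, 4, -5, -17]
  [6, 0, 10, 1, -3]
  [-4, -10, 0, -9, -13]
  [2, -8, 6, 0, -3]
  [-12, -32, 7, -17, 0]
D(3):
  [0, -6, 4, -5, -9]
  [6, 0, 10, 1, -3]
  [-4, -10, 0, -9, -13]
  [2, -4, 6, 0, -3]
  [3, -3, 7, -2, 0]
D(4):
  [0, -6, 4, -5, -8]
  [6, 0, 10, 1, -2]
  [-4, -10, 0, -9, -12]
  [2, -4, 6, 0, -3]
  [3, -3, 7, -2, 0]
D(5):
  [0, -6, 4, -5, -8]
  [6, 0, 10, 1, -2]
  [-4, -10, 0, -9, -12]
  [2, -4, 6, 0, -3]
  [3, -3, 7, -2, 0]
Answer: C* = [[0, -6, 4, -5, -8], [6, 0, 10, 1, -2], [-4, -10, 0, -9, -12], [2, -4, 6, 0, -3], [3, -3, 7, -2, 0]]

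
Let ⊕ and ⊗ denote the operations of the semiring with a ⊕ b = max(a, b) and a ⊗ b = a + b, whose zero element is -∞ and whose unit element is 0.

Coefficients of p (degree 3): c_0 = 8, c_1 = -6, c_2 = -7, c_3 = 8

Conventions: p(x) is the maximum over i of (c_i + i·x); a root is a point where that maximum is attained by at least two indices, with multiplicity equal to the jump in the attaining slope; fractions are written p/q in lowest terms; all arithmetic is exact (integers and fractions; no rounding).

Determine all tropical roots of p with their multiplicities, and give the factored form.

hull edge (i=0, c=8) to (i=3, c=8): slope 0, span 3
Factored form: p(x) = 8 ⊗ (x ⊕ 0) ⊗ (x ⊕ 0) ⊗ (x ⊕ 0)
Answer: roots = 0 (mult 3)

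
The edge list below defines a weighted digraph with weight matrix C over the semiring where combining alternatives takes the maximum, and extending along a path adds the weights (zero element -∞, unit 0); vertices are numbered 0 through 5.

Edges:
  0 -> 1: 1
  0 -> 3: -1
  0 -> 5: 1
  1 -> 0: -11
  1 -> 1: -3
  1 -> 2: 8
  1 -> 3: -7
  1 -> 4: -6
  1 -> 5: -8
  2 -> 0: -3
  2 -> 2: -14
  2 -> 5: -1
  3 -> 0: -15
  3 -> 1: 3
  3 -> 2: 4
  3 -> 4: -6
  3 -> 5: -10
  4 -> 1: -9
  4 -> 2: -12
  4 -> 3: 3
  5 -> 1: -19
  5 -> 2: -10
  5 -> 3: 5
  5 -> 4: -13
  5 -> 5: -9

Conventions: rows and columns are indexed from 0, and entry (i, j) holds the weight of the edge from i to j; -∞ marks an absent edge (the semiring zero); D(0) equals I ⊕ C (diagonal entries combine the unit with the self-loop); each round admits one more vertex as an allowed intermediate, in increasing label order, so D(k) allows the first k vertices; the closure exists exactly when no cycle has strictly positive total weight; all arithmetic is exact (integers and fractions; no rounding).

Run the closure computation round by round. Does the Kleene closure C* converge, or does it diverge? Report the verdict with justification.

D(0):
  [0, 1, -∞, -1, -∞, 1]
  [-11, 0, 8, -7, -6, -8]
  [-3, -∞, 0, -∞, -∞, -1]
  [-15, 3, 4, 0, -6, -10]
  [-∞, -9, -12, 3, 0, -∞]
  [-∞, -19, -10, 5, -13, 0]
D(1):
  [0, 1, -∞, -1, -∞, 1]
  [-11, 0, 8, -7, -6, -8]
  [-3, -2, 0, -4, -∞, -1]
  [-15, 3, 4, 0, -6, -10]
  [-∞, -9, -12, 3, 0, -∞]
  [-∞, -19, -10, 5, -13, 0]
Detection: at round 2, diagonal entry (2, 2) turns strictly positive.
Key observation: the cycle 2->0->1->2 has total weight (-3) + 1 + 8, which is strictly positive.
Answer: DIVERGES — positive cycle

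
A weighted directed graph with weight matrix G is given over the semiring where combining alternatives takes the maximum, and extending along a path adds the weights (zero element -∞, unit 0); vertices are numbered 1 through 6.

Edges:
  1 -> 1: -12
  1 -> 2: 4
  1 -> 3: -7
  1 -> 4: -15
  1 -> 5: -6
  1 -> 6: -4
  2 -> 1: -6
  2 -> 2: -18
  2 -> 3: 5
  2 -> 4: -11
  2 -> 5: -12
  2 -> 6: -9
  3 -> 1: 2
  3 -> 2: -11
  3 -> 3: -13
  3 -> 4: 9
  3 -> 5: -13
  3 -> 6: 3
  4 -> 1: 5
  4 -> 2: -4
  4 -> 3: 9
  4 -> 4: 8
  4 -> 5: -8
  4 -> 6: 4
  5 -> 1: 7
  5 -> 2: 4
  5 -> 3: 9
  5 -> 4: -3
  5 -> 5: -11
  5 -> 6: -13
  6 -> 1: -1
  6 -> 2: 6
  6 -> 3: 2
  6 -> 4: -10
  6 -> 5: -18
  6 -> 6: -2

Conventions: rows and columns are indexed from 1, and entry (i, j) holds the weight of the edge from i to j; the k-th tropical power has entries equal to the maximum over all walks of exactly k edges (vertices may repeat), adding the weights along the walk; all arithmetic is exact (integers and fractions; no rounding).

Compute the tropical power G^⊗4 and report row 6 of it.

G^⊗2:
  [1, 2, 9, 2, -8, -4]
  [7, -2, -2, 14, -8, 8]
  [14, 9, 18, 17, 1, 13]
  [13, 10, 17, 18, 0, 12]
  [11, 11, 9, 18, 1, 12]
  [4, 4, 11, 11, -6, 5]
G^⊗3:
  [11, 5, 11, 18, -4, 12]
  [19, 14, 23, 22, 6, 18]
  [22, 19, 26, 27, 9, 21]
  [23, 18, 27, 26, 10, 22]
  [23, 18, 27, 26, 10, 22]
  [16, 11, 20, 20, 3, 15]
G^⊗4:
  [23, 18, 27, 26, 10, 22]
  [27, 24, 31, 32, 14, 26]
  [32, 27, 36, 35, 19, 31]
  [31, 28, 35, 36, 18, 30]
  [31, 28, 35, 36, 18, 30]
  [25, 21, 29, 29, 12, 24]
Answer: row 6 of G^⊗4 = [25, 21, 29, 29, 12, 24]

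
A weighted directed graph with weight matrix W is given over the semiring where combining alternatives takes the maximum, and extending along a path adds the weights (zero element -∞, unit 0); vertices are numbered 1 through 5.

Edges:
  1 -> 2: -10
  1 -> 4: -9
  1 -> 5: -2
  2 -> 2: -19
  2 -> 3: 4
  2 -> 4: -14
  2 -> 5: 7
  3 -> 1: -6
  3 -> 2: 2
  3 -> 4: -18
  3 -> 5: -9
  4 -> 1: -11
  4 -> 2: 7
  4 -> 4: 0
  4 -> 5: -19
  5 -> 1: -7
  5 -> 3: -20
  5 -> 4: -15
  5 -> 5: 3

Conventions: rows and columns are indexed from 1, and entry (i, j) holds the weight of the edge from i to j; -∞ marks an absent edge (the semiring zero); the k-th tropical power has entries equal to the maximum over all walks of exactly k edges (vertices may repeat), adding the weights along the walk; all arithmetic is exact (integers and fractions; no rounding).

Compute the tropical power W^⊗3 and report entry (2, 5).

W^⊗2:
  [-9, -2, -6, -9, 1]
  [0, 6, -13, -8, 10]
  [-16, -11, 6, -12, 9]
  [-11, 7, 11, 0, 14]
  [-4, -8, -17, -12, 6]
W^⊗3:
  [-6, -2, 2, -9, 5]
  [3, -1, 10, -5, 13]
  [2, 8, -7, -6, 12]
  [7, 13, 11, 0, 17]
  [-1, -5, -4, -9, 9]
Key observation: the optimum is the walk 2->3->2->5, with weight 4 + 2 + 7 = 13.
Optimal value attained by: walk 2->3->2->5.
Answer: (W^⊗3)[2][5] = 13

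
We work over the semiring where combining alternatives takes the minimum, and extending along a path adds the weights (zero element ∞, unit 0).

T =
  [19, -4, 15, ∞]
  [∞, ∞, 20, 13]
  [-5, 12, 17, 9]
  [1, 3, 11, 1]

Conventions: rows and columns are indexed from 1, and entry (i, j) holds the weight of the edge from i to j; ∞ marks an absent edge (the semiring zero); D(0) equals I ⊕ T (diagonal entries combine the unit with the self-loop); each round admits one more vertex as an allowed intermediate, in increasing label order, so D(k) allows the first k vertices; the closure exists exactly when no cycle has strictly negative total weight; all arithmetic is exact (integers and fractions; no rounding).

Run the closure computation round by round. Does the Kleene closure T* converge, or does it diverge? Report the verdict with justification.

D(0):
  [0, -4, 15, ∞]
  [∞, 0, 20, 13]
  [-5, 12, 0, 9]
  [1, 3, 11, 0]
D(1):
  [0, -4, 15, ∞]
  [∞, 0, 20, 13]
  [-5, -9, 0, 9]
  [1, -3, 11, 0]
D(2):
  [0, -4, 15, 9]
  [∞, 0, 20, 13]
  [-5, -9, 0, 4]
  [1, -3, 11, 0]
D(3):
  [0, -4, 15, 9]
  [15, 0, 20, 13]
  [-5, -9, 0, 4]
  [1, -3, 11, 0]
D(4):
  [0, -4, 15, 9]
  [14, 0, 20, 13]
  [-5, -9, 0, 4]
  [1, -3, 11, 0]
Key observation: every diagonal entry stays at the unit through all rounds, so no improving cycle exists.
Answer: CONVERGES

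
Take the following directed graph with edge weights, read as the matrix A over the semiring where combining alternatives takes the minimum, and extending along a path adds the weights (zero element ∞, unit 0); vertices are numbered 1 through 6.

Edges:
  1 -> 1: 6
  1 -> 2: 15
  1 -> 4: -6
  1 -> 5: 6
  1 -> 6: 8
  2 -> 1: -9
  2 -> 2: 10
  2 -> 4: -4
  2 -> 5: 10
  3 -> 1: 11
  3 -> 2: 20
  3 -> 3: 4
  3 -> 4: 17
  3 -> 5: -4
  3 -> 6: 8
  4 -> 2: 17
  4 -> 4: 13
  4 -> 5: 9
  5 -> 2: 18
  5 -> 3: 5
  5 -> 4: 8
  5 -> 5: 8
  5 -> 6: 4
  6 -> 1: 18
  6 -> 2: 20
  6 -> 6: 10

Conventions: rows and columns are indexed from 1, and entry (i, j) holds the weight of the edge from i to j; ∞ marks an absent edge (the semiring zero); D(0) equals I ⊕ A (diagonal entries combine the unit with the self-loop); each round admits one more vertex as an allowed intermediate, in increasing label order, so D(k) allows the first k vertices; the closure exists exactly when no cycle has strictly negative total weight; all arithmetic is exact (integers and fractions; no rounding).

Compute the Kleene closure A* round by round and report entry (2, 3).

D(0):
  [0, 15, ∞, -6, 6, 8]
  [-9, 0, ∞, -4, 10, ∞]
  [11, 20, 0, 17, -4, 8]
  [∞, 17, ∞, 0, 9, ∞]
  [∞, 18, 5, 8, 0, 4]
  [18, 20, ∞, ∞, ∞, 0]
D(1):
  [0, 15, ∞, -6, 6, 8]
  [-9, 0, ∞, -15, -3, -1]
  [11, 20, 0, 5, -4, 8]
  [∞, 17, ∞, 0, 9, ∞]
  [∞, 18, 5, 8, 0, 4]
  [18, 20, ∞, 12, 24, 0]
D(2):
  [0, 15, ∞, -6, 6, 8]
  [-9, 0, ∞, -15, -3, -1]
  [11, 20, 0, 5, -4, 8]
  [8, 17, ∞, 0, 9, 16]
  [9, 18, 5, 3, 0, 4]
  [11, 20, ∞, 5, 17, 0]
D(3):
  [0, 15, ∞, -6, 6, 8]
  [-9, 0, ∞, -15, -3, -1]
  [11, 20, 0, 5, -4, 8]
  [8, 17, ∞, 0, 9, 16]
  [9, 18, 5, 3, 0, 4]
  [11, 20, ∞, 5, 17, 0]
D(4):
  [0, 11, ∞, -6, 3, 8]
  [-9, 0, ∞, -15, -6, -1]
  [11, 20, 0, 5, -4, 8]
  [8, 17, ∞, 0, 9, 16]
  [9, 18, 5, 3, 0, 4]
  [11, 20, ∞, 5, 14, 0]
D(5):
  [0, 11, 8, -6, 3, 7]
  [-9, 0, -1, -15, -6, -2]
  [5, 14, 0, -1, -4, 0]
  [8, 17, 14, 0, 9, 13]
  [9, 18, 5, 3, 0, 4]
  [11, 20, 19, 5, 14, 0]
D(6):
  [0, 11, 8, -6, 3, 7]
  [-9, 0, -1, -15, -6, -2]
  [5, 14, 0, -1, -4, 0]
  [8, 17, 14, 0, 9, 13]
  [9, 18, 5, 3, 0, 4]
  [11, 20, 19, 5, 14, 0]
Answer: A*[2][3] = -1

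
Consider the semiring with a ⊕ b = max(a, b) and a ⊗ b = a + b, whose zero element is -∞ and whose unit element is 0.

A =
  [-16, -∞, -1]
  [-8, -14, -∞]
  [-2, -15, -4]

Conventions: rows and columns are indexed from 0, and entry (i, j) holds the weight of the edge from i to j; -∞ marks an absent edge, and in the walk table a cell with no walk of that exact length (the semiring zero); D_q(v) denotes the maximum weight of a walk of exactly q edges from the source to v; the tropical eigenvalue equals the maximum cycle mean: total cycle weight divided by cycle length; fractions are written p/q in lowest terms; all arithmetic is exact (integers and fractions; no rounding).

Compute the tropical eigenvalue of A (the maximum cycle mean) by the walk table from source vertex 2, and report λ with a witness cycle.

q=0: [-∞, -∞, 0]
q=1: [-2, -15, -4]
q=2: [-6, -19, -3]
q=3: [-5, -18, -7]
Optimal cycle mean attained by: cycle 0->2->0, total (-1) + (-2), length 2.
Answer: λ = -3/2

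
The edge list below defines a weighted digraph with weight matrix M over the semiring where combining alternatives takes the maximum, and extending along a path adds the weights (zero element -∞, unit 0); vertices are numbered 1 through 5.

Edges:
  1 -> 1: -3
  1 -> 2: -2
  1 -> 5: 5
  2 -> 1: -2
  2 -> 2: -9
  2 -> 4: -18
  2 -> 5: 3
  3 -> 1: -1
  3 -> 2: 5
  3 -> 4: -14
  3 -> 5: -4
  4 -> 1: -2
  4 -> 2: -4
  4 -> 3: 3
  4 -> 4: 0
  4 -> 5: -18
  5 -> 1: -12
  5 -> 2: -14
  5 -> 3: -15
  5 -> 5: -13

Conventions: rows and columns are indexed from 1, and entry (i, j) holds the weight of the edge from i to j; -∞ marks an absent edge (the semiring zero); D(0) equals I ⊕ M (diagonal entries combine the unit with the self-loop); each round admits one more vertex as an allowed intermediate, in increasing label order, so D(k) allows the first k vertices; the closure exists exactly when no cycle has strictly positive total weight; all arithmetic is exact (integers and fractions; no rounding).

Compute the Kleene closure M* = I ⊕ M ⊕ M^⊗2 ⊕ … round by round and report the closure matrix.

D(0):
  [0, -2, -∞, -∞, 5]
  [-2, 0, -∞, -18, 3]
  [-1, 5, 0, -14, -4]
  [-2, -4, 3, 0, -18]
  [-12, -14, -15, -∞, 0]
D(1):
  [0, -2, -∞, -∞, 5]
  [-2, 0, -∞, -18, 3]
  [-1, 5, 0, -14, 4]
  [-2, -4, 3, 0, 3]
  [-12, -14, -15, -∞, 0]
D(2):
  [0, -2, -∞, -20, 5]
  [-2, 0, -∞, -18, 3]
  [3, 5, 0, -13, 8]
  [-2, -4, 3, 0, 3]
  [-12, -14, -15, -32, 0]
D(3):
  [0, -2, -∞, -20, 5]
  [-2, 0, -∞, -18, 3]
  [3, 5, 0, -13, 8]
  [6, 8, 3, 0, 11]
  [-12, -10, -15, -28, 0]
D(4):
  [0, -2, -17, -20, 5]
  [-2, 0, -15, -18, 3]
  [3, 5, 0, -13, 8]
  [6, 8, 3, 0, 11]
  [-12, -10, -15, -28, 0]
D(5):
  [0, -2, -10, -20, 5]
  [-2, 0, -12, -18, 3]
  [3, 5, 0, -13, 8]
  [6, 8, 3, 0, 11]
  [-12, -10, -15, -28, 0]
Answer: M* = [[0, -2, -10, -20, 5], [-2, 0, -12, -18, 3], [3, 5, 0, -13, 8], [6, 8, 3, 0, 11], [-12, -10, -15, -28, 0]]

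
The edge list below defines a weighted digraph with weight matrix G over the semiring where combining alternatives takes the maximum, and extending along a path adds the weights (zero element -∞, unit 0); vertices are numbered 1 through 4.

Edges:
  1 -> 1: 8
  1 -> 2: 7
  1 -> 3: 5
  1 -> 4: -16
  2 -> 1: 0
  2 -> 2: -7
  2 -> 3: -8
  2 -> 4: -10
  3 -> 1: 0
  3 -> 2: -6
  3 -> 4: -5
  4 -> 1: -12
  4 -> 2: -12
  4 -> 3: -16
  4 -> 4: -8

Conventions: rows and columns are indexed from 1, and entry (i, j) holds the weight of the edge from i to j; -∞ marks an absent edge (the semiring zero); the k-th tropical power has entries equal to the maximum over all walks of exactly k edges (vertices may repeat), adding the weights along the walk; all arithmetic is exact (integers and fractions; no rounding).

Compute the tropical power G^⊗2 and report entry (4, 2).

G^⊗2:
  [16, 15, 13, 0]
  [8, 7, 5, -13]
  [8, 7, 5, -13]
  [-4, -5, -7, -16]
Key observation: the optimum is the walk 4->1->2, with weight (-12) + 7 = -5.
Optimal value attained by: walk 4->1->2.
Answer: (G^⊗2)[4][2] = -5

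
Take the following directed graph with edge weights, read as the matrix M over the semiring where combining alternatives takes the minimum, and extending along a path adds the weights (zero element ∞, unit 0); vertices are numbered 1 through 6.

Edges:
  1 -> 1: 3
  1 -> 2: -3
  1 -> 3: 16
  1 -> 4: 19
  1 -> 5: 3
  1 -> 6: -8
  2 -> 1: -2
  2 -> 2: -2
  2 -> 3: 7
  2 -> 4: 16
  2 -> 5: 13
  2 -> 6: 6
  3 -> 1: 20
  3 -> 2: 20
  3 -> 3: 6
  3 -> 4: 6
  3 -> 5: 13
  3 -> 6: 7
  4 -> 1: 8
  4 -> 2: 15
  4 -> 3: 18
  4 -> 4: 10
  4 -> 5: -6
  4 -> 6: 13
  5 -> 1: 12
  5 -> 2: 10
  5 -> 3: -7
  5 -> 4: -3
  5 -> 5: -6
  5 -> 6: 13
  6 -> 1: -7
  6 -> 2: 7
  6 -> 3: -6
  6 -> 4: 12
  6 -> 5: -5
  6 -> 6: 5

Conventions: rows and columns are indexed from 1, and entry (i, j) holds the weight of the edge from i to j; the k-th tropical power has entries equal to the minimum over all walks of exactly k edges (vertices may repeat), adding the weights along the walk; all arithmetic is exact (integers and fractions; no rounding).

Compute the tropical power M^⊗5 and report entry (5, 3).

M^⊗2:
  [-15, -5, -14, 0, -13, -5]
  [-4, -5, 0, 10, 1, -10]
  [0, 14, 1, 10, 0, 12]
  [6, 4, -13, -9, -12, 0]
  [5, 4, -13, -9, -12, 0]
  [-4, -10, -12, -8, -11, -15]
M^⊗3:
  [-12, -18, -20, -16, -19, -23]
  [-17, -7, -16, -2, -15, -12]
  [3, -3, -7, -3, -6, -8]
  [-7, -2, -19, -15, -18, -6]
  [-7, -2, -19, -15, -18, -6]
  [-22, -12, -21, -14, -20, -12]
M^⊗4:
  [-30, -20, -29, -22, -28, -20]
  [-19, -20, -22, -18, -21, -25]
  [-15, -5, -14, -9, -13, -5]
  [-13, -10, -25, -21, -24, -15]
  [-13, -10, -25, -21, -24, -15]
  [-19, -25, -27, -23, -26, -30]
M^⊗5:
  [-27, -33, -35, -31, -34, -38]
  [-32, -22, -31, -24, -30, -27]
  [-12, -18, -20, -16, -19, -23]
  [-22, -16, -31, -27, -30, -21]
  [-22, -16, -31, -27, -30, -21]
  [-37, -27, -36, -29, -35, -27]
Key observation: the optimum is the walk 5->5->5->5->5->3, with weight (-6) + (-6) + (-6) + (-6) + (-7) = -31.
Optimal value attained by: walk 5->5->5->5->5->3.
Answer: (M^⊗5)[5][3] = -31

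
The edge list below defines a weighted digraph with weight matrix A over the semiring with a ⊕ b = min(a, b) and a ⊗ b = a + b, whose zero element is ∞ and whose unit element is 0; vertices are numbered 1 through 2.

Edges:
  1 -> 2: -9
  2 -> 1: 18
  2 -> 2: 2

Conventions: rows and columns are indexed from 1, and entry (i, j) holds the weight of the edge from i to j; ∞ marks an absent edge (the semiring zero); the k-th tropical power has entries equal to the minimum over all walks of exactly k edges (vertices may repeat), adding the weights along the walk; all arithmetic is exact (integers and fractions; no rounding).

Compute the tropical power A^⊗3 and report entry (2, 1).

A^⊗2:
  [9, -7]
  [20, 4]
A^⊗3:
  [11, -5]
  [22, 6]
Key observation: the optimum is the walk 2->2->2->1, with weight 2 + 2 + 18 = 22.
Optimal value attained by: walk 2->2->2->1.
Answer: (A^⊗3)[2][1] = 22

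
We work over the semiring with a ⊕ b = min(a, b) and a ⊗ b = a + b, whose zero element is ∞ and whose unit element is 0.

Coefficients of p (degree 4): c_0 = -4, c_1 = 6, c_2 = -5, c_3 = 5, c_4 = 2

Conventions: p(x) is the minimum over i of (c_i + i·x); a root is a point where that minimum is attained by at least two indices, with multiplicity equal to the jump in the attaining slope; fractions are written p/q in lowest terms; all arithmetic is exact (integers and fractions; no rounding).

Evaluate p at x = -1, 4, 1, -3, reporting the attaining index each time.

p(-1) = min(-4+0·(-1)=-4, 6+1·(-1)=5, -5+2·(-1)=-7, 5+3·(-1)=2, 2+4·(-1)=-2) = -7 (attained by i=2)
p(4) = min(-4+0·4=-4, 6+1·4=10, -5+2·4=3, 5+3·4=17, 2+4·4=18) = -4 (attained by i=0)
p(1) = min(-4+0·1=-4, 6+1·1=7, -5+2·1=-3, 5+3·1=8, 2+4·1=6) = -4 (attained by i=0)
p(-3) = min(-4+0·(-3)=-4, 6+1·(-3)=3, -5+2·(-3)=-11, 5+3·(-3)=-4, 2+4·(-3)=-10) = -11 (attained by i=2)
Answer: p(-1) = -7; p(4) = -4; p(1) = -4; p(-3) = -11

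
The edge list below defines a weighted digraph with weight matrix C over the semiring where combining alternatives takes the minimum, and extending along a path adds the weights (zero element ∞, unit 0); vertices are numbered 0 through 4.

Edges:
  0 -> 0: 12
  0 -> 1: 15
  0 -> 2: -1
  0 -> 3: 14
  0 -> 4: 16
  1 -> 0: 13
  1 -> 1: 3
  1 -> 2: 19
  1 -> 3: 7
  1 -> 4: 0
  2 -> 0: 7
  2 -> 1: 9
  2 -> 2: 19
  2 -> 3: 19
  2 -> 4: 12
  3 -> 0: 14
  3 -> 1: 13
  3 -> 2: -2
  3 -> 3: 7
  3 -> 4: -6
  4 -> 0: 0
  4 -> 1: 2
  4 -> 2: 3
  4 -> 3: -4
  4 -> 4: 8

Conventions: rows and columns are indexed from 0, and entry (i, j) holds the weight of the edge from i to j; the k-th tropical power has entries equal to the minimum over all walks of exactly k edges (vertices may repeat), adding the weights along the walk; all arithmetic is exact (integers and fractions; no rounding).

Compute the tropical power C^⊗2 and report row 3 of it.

C^⊗2:
  [6, 8, 11, 12, 8]
  [0, 2, 3, -4, 1]
  [12, 12, 6, 8, 9]
  [-6, -4, -3, -10, 1]
  [8, 5, -6, 3, -10]
Answer: row 3 of C^⊗2 = [-6, -4, -3, -10, 1]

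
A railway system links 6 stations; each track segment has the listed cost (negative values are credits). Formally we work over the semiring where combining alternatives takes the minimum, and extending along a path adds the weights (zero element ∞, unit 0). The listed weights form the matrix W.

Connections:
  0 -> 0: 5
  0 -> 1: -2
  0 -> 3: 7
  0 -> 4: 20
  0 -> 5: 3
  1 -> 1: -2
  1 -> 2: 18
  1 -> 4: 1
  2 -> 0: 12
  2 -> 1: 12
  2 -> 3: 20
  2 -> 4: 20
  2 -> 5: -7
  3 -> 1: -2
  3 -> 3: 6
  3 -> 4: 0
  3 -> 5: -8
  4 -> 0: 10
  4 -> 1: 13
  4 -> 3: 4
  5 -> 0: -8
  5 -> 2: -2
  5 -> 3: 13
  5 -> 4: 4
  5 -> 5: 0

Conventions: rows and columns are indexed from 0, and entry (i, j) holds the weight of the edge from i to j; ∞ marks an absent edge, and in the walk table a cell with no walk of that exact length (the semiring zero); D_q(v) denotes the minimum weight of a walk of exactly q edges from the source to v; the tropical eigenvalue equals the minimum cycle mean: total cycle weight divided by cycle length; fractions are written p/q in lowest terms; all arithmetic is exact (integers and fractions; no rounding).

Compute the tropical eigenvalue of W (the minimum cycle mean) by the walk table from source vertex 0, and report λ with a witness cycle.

q=0: [0, ∞, ∞, ∞, ∞, ∞]
q=1: [5, -2, ∞, 7, 20, 3]
q=2: [-5, -4, 1, 12, -1, -1]
q=3: [-9, -7, -3, 2, -3, -6]
q=4: [-14, -11, -8, -2, -6, -10]
q=5: [-18, -16, -12, -7, -10, -15]
q=6: [-23, -20, -17, -11, -15, -19]
Optimal cycle mean attained by: cycle 2->5->2, total (-7) + (-2), length 2.
Answer: λ = -9/2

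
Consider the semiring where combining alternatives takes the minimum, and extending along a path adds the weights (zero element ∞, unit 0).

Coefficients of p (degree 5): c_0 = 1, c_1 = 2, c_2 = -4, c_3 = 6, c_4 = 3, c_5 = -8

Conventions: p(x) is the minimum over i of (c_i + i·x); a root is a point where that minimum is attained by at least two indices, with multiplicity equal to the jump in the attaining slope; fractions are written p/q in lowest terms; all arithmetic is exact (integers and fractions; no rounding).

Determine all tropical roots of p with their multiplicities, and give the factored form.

hull edge (i=0, c=1) to (i=2, c=-4): slope -5/2, span 2
hull edge (i=2, c=-4) to (i=5, c=-8): slope -4/3, span 3
Factored form: p(x) = -8 ⊗ (x ⊕ 4/3) ⊗ (x ⊕ 4/3) ⊗ (x ⊕ 4/3) ⊗ (x ⊕ 5/2) ⊗ (x ⊕ 5/2)
Answer: roots = 4/3 (mult 3), 5/2 (mult 2)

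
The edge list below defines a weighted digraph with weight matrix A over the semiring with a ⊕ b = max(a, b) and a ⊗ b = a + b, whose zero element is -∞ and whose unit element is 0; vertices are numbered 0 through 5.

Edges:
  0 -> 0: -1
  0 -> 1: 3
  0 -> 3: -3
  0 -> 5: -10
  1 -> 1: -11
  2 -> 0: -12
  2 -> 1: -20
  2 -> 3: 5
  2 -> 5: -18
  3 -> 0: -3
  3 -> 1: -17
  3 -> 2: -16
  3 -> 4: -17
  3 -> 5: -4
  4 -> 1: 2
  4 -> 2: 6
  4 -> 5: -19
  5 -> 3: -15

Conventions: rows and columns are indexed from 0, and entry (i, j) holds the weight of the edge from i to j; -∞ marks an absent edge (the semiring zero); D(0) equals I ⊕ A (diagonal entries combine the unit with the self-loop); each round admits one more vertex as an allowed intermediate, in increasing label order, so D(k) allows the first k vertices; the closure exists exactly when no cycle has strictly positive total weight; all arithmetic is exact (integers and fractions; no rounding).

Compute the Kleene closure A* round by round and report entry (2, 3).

D(0):
  [0, 3, -∞, -3, -∞, -10]
  [-∞, 0, -∞, -∞, -∞, -∞]
  [-12, -20, 0, 5, -∞, -18]
  [-3, -17, -16, 0, -17, -4]
  [-∞, 2, 6, -∞, 0, -19]
  [-∞, -∞, -∞, -15, -∞, 0]
D(1):
  [0, 3, -∞, -3, -∞, -10]
  [-∞, 0, -∞, -∞, -∞, -∞]
  [-12, -9, 0, 5, -∞, -18]
  [-3, 0, -16, 0, -17, -4]
  [-∞, 2, 6, -∞, 0, -19]
  [-∞, -∞, -∞, -15, -∞, 0]
D(2):
  [0, 3, -∞, -3, -∞, -10]
  [-∞, 0, -∞, -∞, -∞, -∞]
  [-12, -9, 0, 5, -∞, -18]
  [-3, 0, -16, 0, -17, -4]
  [-∞, 2, 6, -∞, 0, -19]
  [-∞, -∞, -∞, -15, -∞, 0]
D(3):
  [0, 3, -∞, -3, -∞, -10]
  [-∞, 0, -∞, -∞, -∞, -∞]
  [-12, -9, 0, 5, -∞, -18]
  [-3, 0, -16, 0, -17, -4]
  [-6, 2, 6, 11, 0, -12]
  [-∞, -∞, -∞, -15, -∞, 0]
D(4):
  [0, 3, -19, -3, -20, -7]
  [-∞, 0, -∞, -∞, -∞, -∞]
  [2, 5, 0, 5, -12, 1]
  [-3, 0, -16, 0, -17, -4]
  [8, 11, 6, 11, 0, 7]
  [-18, -15, -31, -15, -32, 0]
D(5):
  [0, 3, -14, -3, -20, -7]
  [-∞, 0, -∞, -∞, -∞, -∞]
  [2, 5, 0, 5, -12, 1]
  [-3, 0, -11, 0, -17, -4]
  [8, 11, 6, 11, 0, 7]
  [-18, -15, -26, -15, -32, 0]
D(6):
  [0, 3, -14, -3, -20, -7]
  [-∞, 0, -∞, -∞, -∞, -∞]
  [2, 5, 0, 5, -12, 1]
  [-3, 0, -11, 0, -17, -4]
  [8, 11, 6, 11, 0, 7]
  [-18, -15, -26, -15, -32, 0]
Answer: A*[2][3] = 5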